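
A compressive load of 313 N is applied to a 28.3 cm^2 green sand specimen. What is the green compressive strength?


Formula: Compressive Strength = Force / Area
Strength = 313 N / 28.3 cm^2 = 11.0601 N/cm^2

Answer: 11.0601 N/cm^2


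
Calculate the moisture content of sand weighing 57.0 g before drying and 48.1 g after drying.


Formula: MC = (W_wet - W_dry) / W_wet * 100
Water mass = 57.0 - 48.1 = 8.9 g
MC = 8.9 / 57.0 * 100 = 15.6140%

15.6140%


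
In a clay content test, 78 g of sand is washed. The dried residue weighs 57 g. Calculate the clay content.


Formula: Clay% = (W_total - W_washed) / W_total * 100
Clay mass = 78 - 57 = 21 g
Clay% = 21 / 78 * 100 = 26.9231%

26.9231%


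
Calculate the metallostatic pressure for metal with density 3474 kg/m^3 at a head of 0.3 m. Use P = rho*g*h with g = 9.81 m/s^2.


Formula: P = rho * g * h
rho * g = 3474 * 9.81 = 34079.94 N/m^3
P = 34079.94 * 0.3 = 10223.9820 Pa

Answer: 10223.9820 Pa


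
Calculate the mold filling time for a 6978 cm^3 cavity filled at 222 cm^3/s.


Formula: t_fill = V_mold / Q_flow
t = 6978 cm^3 / 222 cm^3/s = 31.4324 s

Final answer: 31.4324 s


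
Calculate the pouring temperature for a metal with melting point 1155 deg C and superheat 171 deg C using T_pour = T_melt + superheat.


Formula: T_pour = T_melt + Superheat
T_pour = 1155 + 171 = 1326 deg C

Final answer: 1326 deg C


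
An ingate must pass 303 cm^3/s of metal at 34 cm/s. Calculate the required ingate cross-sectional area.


Formula: A_ingate = Q / v  (continuity equation)
A = 303 cm^3/s / 34 cm/s = 8.9118 cm^2

8.9118 cm^2


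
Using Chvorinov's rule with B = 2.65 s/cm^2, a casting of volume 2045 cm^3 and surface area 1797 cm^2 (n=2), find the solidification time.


Formula: t_s = B * (V/A)^n  (Chvorinov's rule, n=2)
Modulus M = V/A = 2045/1797 = 1.138008 cm
M^2 = 1.138008^2 = 1.295062 cm^2
t_s = 2.65 * 1.295062 = 3.4319 s

3.4319 s


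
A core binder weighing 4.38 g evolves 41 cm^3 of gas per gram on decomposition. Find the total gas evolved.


Formula: V_gas = W_binder * gas_evolution_rate
V = 4.38 g * 41 cm^3/g = 179.5800 cm^3

Answer: 179.5800 cm^3


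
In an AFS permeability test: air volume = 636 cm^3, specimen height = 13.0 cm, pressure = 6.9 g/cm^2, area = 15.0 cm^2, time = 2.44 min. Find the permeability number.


Formula: Permeability Number P = (V * H) / (p * A * t)
Numerator: V * H = 636 * 13.0 = 8268.0
Denominator: p * A * t = 6.9 * 15.0 * 2.44 = 252.54
P = 8268.0 / 252.54 = 32.7394

Final answer: 32.7394


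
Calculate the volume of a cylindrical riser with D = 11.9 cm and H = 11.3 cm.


Formula: V = pi * (D/2)^2 * H  (cylinder volume)
Radius = D/2 = 11.9/2 = 5.95 cm
V = pi * 5.95^2 * 11.3 = 1256.7886 cm^3

Final answer: 1256.7886 cm^3


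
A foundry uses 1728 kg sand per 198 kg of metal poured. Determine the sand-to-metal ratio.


Formula: Sand-to-Metal Ratio = W_sand / W_metal
Ratio = 1728 kg / 198 kg = 8.7273

8.7273


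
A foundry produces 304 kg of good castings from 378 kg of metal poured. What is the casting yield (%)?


Formula: Casting Yield = (W_good / W_total) * 100
Yield = (304 kg / 378 kg) * 100 = 80.4233%


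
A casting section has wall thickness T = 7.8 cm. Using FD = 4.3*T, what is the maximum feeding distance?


Formula: FD = 4.3 * T  (riser feeding-distance rule)
FD = 4.3 * 7.8 cm = 33.5400 cm

Answer: 33.5400 cm


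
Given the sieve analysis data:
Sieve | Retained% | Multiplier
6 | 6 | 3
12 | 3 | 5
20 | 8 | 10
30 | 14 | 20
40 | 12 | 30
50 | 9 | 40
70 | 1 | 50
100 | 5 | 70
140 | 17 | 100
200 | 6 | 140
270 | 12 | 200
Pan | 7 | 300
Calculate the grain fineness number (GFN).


Formula: GFN = sum(pct * multiplier) / sum(pct)
sum(pct * multiplier) = 8553
sum(pct) = 100
GFN = 8553 / 100 = 85.53


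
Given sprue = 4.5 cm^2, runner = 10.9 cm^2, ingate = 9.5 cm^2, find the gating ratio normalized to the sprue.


Sprue:Runner:Ingate = 1 : 10.9/4.5 : 9.5/4.5 = 1:2.42:2.11

1:2.42:2.11


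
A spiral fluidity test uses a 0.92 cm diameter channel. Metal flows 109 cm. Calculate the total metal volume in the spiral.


Formula: V = pi * (d/2)^2 * L  (cylinder volume)
Radius = 0.92/2 = 0.46 cm
V = pi * 0.46^2 * 109 = 72.4589 cm^3


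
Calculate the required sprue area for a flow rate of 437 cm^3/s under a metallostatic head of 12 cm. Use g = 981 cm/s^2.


Formula: v = sqrt(2*g*h), A = Q/v
Velocity: v = sqrt(2 * 981 * 12) = sqrt(23544) = 153.4405 cm/s
Sprue area: A = Q / v = 437 / 153.4405 = 2.8480 cm^2

Final answer: 2.8480 cm^2


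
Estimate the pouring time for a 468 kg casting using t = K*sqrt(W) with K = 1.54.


Formula: t = K * sqrt(W)
sqrt(W) = sqrt(468) = 21.63331
t = 1.54 * 21.63331 = 33.3153 s

Answer: 33.3153 s


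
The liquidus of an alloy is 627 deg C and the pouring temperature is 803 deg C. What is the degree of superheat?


Formula: Superheat = T_pour - T_melt
Superheat = 803 - 627 = 176 deg C


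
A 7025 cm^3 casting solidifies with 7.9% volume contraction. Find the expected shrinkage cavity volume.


Formula: V_shrink = V_casting * shrinkage_pct / 100
V_shrink = 7025 cm^3 * 7.9 / 100 = 554.9750 cm^3

Final answer: 554.9750 cm^3


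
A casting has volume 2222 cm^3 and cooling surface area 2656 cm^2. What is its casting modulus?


Formula: Casting Modulus M = V / A
M = 2222 cm^3 / 2656 cm^2 = 0.8366 cm

Final answer: 0.8366 cm


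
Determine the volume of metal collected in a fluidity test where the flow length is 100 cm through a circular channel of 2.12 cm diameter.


Formula: V = pi * (d/2)^2 * L  (cylinder volume)
Radius = 2.12/2 = 1.06 cm
V = pi * 1.06^2 * 100 = 352.9894 cm^3

352.9894 cm^3


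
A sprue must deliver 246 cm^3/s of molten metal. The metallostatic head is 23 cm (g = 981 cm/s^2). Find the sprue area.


Formula: v = sqrt(2*g*h), A = Q/v
Velocity: v = sqrt(2 * 981 * 23) = sqrt(45126) = 212.4288 cm/s
Sprue area: A = Q / v = 246 / 212.4288 = 1.1580 cm^2

Answer: 1.1580 cm^2


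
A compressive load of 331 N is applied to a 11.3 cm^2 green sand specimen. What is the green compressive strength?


Formula: Compressive Strength = Force / Area
Strength = 331 N / 11.3 cm^2 = 29.2920 N/cm^2

Final answer: 29.2920 N/cm^2


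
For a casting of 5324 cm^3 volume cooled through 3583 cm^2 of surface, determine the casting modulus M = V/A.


Formula: Casting Modulus M = V / A
M = 5324 cm^3 / 3583 cm^2 = 1.4859 cm

Final answer: 1.4859 cm


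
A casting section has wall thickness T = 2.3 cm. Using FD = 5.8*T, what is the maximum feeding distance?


Formula: FD = 5.8 * T  (riser feeding-distance rule)
FD = 5.8 * 2.3 cm = 13.3400 cm

13.3400 cm


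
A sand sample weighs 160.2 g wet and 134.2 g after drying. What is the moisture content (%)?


Formula: MC = (W_wet - W_dry) / W_wet * 100
Water mass = 160.2 - 134.2 = 26.0 g
MC = 26.0 / 160.2 * 100 = 16.2297%

Answer: 16.2297%


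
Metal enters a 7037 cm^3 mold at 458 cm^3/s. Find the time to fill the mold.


Formula: t_fill = V_mold / Q_flow
t = 7037 cm^3 / 458 cm^3/s = 15.3646 s

Answer: 15.3646 s


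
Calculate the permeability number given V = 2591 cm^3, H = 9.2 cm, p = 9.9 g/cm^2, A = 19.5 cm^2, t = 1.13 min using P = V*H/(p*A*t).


Formula: Permeability Number P = (V * H) / (p * A * t)
Numerator: V * H = 2591 * 9.2 = 23837.2
Denominator: p * A * t = 9.9 * 19.5 * 1.13 = 218.1465
P = 23837.2 / 218.1465 = 109.2715

Answer: 109.2715


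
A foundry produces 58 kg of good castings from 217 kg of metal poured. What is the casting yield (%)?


Formula: Casting Yield = (W_good / W_total) * 100
Yield = (58 kg / 217 kg) * 100 = 26.7281%

26.7281%


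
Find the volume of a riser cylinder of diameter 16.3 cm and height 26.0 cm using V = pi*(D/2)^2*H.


Formula: V = pi * (D/2)^2 * H  (cylinder volume)
Radius = D/2 = 16.3/2 = 8.15 cm
V = pi * 8.15^2 * 26.0 = 5425.4834 cm^3

Final answer: 5425.4834 cm^3


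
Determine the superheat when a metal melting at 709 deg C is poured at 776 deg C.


Formula: Superheat = T_pour - T_melt
Superheat = 776 - 709 = 67 deg C


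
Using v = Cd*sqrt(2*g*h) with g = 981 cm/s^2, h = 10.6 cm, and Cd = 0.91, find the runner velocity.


Formula: v = Cd * sqrt(2 * g * h)  (Torricelli with discharge coefficient)
2*g*h = 2 * 981 * 10.6 = 20797.2 cm^2/s^2
sqrt(20797.2) = 144.21234 cm/s
v = 0.91 * 144.21234 = 131.2332 cm/s


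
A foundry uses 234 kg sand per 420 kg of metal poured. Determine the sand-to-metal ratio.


Formula: Sand-to-Metal Ratio = W_sand / W_metal
Ratio = 234 kg / 420 kg = 0.5571


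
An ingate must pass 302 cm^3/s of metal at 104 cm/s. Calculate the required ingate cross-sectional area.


Formula: A_ingate = Q / v  (continuity equation)
A = 302 cm^3/s / 104 cm/s = 2.9038 cm^2


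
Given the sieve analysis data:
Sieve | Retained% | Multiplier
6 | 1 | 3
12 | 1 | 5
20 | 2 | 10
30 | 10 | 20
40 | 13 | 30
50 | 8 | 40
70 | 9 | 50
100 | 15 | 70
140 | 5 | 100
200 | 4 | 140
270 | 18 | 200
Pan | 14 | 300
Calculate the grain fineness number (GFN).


Formula: GFN = sum(pct * multiplier) / sum(pct)
sum(pct * multiplier) = 11298
sum(pct) = 100
GFN = 11298 / 100 = 112.98

Final answer: 112.98


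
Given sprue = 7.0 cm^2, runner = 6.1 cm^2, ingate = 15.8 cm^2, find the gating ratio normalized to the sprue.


Sprue:Runner:Ingate = 1 : 6.1/7.0 : 15.8/7.0 = 1:0.87:2.26

Answer: 1:0.87:2.26


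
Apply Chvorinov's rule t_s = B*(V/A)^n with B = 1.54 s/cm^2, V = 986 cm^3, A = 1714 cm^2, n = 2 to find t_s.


Formula: t_s = B * (V/A)^n  (Chvorinov's rule, n=2)
Modulus M = V/A = 986/1714 = 0.575263 cm
M^2 = 0.575263^2 = 0.330928 cm^2
t_s = 1.54 * 0.330928 = 0.5096 s

0.5096 s


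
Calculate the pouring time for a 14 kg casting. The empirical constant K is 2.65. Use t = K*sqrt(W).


Formula: t = K * sqrt(W)
sqrt(W) = sqrt(14) = 3.74166
t = 2.65 * 3.74166 = 9.9154 s


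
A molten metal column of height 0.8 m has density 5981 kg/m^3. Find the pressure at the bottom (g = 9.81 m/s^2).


Formula: P = rho * g * h
rho * g = 5981 * 9.81 = 58673.61 N/m^3
P = 58673.61 * 0.8 = 46938.8880 Pa

Answer: 46938.8880 Pa


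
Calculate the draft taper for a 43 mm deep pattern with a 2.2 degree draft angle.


Formula: taper = depth * tan(draft_angle)
tan(2.2 deg) = 0.0384161
taper = 43 mm * 0.0384161 = 1.6519 mm


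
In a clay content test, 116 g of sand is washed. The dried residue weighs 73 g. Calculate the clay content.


Formula: Clay% = (W_total - W_washed) / W_total * 100
Clay mass = 116 - 73 = 43 g
Clay% = 43 / 116 * 100 = 37.0690%

Answer: 37.0690%


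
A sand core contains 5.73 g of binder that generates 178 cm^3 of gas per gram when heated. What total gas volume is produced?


Formula: V_gas = W_binder * gas_evolution_rate
V = 5.73 g * 178 cm^3/g = 1019.9400 cm^3


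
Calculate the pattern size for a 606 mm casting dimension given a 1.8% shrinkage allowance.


Formula: L_pattern = L_casting * (1 + shrinkage_rate/100)
Shrinkage factor = 1 + 1.8/100 = 1.018
L_pattern = 606 mm * 1.018 = 616.9080 mm

616.9080 mm


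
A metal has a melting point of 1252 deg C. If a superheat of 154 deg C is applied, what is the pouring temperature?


Formula: T_pour = T_melt + Superheat
T_pour = 1252 + 154 = 1406 deg C

Final answer: 1406 deg C


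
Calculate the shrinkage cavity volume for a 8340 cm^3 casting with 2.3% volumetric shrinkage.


Formula: V_shrink = V_casting * shrinkage_pct / 100
V_shrink = 8340 cm^3 * 2.3 / 100 = 191.8200 cm^3

Answer: 191.8200 cm^3


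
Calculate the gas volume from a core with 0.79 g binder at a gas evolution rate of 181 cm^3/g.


Formula: V_gas = W_binder * gas_evolution_rate
V = 0.79 g * 181 cm^3/g = 142.9900 cm^3


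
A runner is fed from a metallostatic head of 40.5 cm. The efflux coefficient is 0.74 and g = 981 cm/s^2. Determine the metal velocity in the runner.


Formula: v = Cd * sqrt(2 * g * h)  (Torricelli with discharge coefficient)
2*g*h = 2 * 981 * 40.5 = 79461.0 cm^2/s^2
sqrt(79461.0) = 281.88828 cm/s
v = 0.74 * 281.88828 = 208.5973 cm/s

Final answer: 208.5973 cm/s


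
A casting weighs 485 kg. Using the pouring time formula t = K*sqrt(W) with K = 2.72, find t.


Formula: t = K * sqrt(W)
sqrt(W) = sqrt(485) = 22.02272
t = 2.72 * 22.02272 = 59.9018 s

Final answer: 59.9018 s


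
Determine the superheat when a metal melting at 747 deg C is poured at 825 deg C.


Formula: Superheat = T_pour - T_melt
Superheat = 825 - 747 = 78 deg C

78 deg C


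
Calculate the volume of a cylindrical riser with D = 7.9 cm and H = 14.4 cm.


Formula: V = pi * (D/2)^2 * H  (cylinder volume)
Radius = D/2 = 7.9/2 = 3.95 cm
V = pi * 3.95^2 * 14.4 = 705.8405 cm^3

Final answer: 705.8405 cm^3


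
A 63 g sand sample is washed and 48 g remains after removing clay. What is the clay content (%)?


Formula: Clay% = (W_total - W_washed) / W_total * 100
Clay mass = 63 - 48 = 15 g
Clay% = 15 / 63 * 100 = 23.8095%

Final answer: 23.8095%


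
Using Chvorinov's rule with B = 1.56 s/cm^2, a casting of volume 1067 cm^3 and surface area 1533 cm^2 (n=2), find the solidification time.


Formula: t_s = B * (V/A)^n  (Chvorinov's rule, n=2)
Modulus M = V/A = 1067/1533 = 0.696021 cm
M^2 = 0.696021^2 = 0.484445 cm^2
t_s = 1.56 * 0.484445 = 0.7557 s

0.7557 s


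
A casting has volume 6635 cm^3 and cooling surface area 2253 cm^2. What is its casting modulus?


Formula: Casting Modulus M = V / A
M = 6635 cm^3 / 2253 cm^2 = 2.9450 cm

2.9450 cm


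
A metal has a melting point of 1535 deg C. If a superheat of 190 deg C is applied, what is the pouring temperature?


Formula: T_pour = T_melt + Superheat
T_pour = 1535 + 190 = 1725 deg C

Answer: 1725 deg C


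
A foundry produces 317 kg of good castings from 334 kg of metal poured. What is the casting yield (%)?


Formula: Casting Yield = (W_good / W_total) * 100
Yield = (317 kg / 334 kg) * 100 = 94.9102%

94.9102%


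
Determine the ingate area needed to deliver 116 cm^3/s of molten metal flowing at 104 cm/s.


Formula: A_ingate = Q / v  (continuity equation)
A = 116 cm^3/s / 104 cm/s = 1.1154 cm^2


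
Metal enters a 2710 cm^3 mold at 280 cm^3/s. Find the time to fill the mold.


Formula: t_fill = V_mold / Q_flow
t = 2710 cm^3 / 280 cm^3/s = 9.6786 s

9.6786 s


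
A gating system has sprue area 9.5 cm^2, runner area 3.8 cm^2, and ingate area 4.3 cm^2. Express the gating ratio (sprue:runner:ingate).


Sprue:Runner:Ingate = 1 : 3.8/9.5 : 4.3/9.5 = 1:0.40:0.45

Final answer: 1:0.40:0.45


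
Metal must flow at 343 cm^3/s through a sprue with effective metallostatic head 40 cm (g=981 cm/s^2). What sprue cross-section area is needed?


Formula: v = sqrt(2*g*h), A = Q/v
Velocity: v = sqrt(2 * 981 * 40) = sqrt(78480) = 280.1428 cm/s
Sprue area: A = Q / v = 343 / 280.1428 = 1.2244 cm^2

Final answer: 1.2244 cm^2


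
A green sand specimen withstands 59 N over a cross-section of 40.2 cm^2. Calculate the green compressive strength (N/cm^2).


Formula: Compressive Strength = Force / Area
Strength = 59 N / 40.2 cm^2 = 1.4677 N/cm^2


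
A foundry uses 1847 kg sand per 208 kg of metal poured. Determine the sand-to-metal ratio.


Formula: Sand-to-Metal Ratio = W_sand / W_metal
Ratio = 1847 kg / 208 kg = 8.8798


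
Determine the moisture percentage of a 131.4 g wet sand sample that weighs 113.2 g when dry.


Formula: MC = (W_wet - W_dry) / W_wet * 100
Water mass = 131.4 - 113.2 = 18.2 g
MC = 18.2 / 131.4 * 100 = 13.8508%


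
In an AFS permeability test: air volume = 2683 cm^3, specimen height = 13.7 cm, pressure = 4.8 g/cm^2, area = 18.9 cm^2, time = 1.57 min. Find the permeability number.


Formula: Permeability Number P = (V * H) / (p * A * t)
Numerator: V * H = 2683 * 13.7 = 36757.1
Denominator: p * A * t = 4.8 * 18.9 * 1.57 = 142.4304
P = 36757.1 / 142.4304 = 258.0706

258.0706


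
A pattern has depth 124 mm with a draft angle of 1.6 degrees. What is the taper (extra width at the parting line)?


Formula: taper = depth * tan(draft_angle)
tan(1.6 deg) = 0.0279325
taper = 124 mm * 0.0279325 = 3.4636 mm


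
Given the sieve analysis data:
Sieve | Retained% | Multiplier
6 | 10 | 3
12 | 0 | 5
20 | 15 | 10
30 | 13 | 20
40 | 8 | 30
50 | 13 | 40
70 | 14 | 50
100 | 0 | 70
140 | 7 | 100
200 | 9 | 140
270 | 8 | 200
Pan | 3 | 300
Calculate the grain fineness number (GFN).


Formula: GFN = sum(pct * multiplier) / sum(pct)
sum(pct * multiplier) = 6360
sum(pct) = 100
GFN = 6360 / 100 = 63.60

Final answer: 63.60


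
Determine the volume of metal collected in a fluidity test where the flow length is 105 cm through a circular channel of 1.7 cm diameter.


Formula: V = pi * (d/2)^2 * L  (cylinder volume)
Radius = 1.7/2 = 0.85 cm
V = pi * 0.85^2 * 105 = 238.3291 cm^3


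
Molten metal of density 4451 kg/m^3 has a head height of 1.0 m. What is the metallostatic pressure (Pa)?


Formula: P = rho * g * h
rho * g = 4451 * 9.81 = 43664.31 N/m^3
P = 43664.31 * 1.0 = 43664.3100 Pa

43664.3100 Pa


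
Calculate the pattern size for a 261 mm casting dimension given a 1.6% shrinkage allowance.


Formula: L_pattern = L_casting * (1 + shrinkage_rate/100)
Shrinkage factor = 1 + 1.6/100 = 1.016
L_pattern = 261 mm * 1.016 = 265.1760 mm

Answer: 265.1760 mm


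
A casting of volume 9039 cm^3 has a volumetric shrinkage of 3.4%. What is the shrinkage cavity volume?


Formula: V_shrink = V_casting * shrinkage_pct / 100
V_shrink = 9039 cm^3 * 3.4 / 100 = 307.3260 cm^3

Answer: 307.3260 cm^3


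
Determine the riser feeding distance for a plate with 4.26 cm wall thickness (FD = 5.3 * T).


Formula: FD = 5.3 * T  (riser feeding-distance rule)
FD = 5.3 * 4.26 cm = 22.5780 cm

22.5780 cm


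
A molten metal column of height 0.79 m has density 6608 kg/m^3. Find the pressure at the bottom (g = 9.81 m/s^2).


Formula: P = rho * g * h
rho * g = 6608 * 9.81 = 64824.48 N/m^3
P = 64824.48 * 0.79 = 51211.3392 Pa

Final answer: 51211.3392 Pa


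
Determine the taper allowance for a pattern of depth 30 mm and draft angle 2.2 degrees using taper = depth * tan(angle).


Formula: taper = depth * tan(draft_angle)
tan(2.2 deg) = 0.0384161
taper = 30 mm * 0.0384161 = 1.1525 mm

1.1525 mm


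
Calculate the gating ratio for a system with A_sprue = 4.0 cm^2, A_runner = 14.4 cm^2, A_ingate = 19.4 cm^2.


Sprue:Runner:Ingate = 1 : 14.4/4.0 : 19.4/4.0 = 1:3.60:4.85

1:3.60:4.85


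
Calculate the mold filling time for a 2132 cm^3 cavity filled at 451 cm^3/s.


Formula: t_fill = V_mold / Q_flow
t = 2132 cm^3 / 451 cm^3/s = 4.7273 s

4.7273 s


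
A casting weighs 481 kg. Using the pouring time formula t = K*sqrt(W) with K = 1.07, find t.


Formula: t = K * sqrt(W)
sqrt(W) = sqrt(481) = 21.93171
t = 1.07 * 21.93171 = 23.4669 s

23.4669 s


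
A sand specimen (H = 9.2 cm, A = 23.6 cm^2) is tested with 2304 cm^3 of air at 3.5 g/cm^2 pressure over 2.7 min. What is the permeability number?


Formula: Permeability Number P = (V * H) / (p * A * t)
Numerator: V * H = 2304 * 9.2 = 21196.8
Denominator: p * A * t = 3.5 * 23.6 * 2.7 = 223.02
P = 21196.8 / 223.02 = 95.0444

Final answer: 95.0444


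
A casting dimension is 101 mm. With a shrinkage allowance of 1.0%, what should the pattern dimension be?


Formula: L_pattern = L_casting * (1 + shrinkage_rate/100)
Shrinkage factor = 1 + 1.0/100 = 1.01
L_pattern = 101 mm * 1.01 = 102.0100 mm

Final answer: 102.0100 mm


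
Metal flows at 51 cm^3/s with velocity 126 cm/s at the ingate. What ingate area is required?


Formula: A_ingate = Q / v  (continuity equation)
A = 51 cm^3/s / 126 cm/s = 0.4048 cm^2


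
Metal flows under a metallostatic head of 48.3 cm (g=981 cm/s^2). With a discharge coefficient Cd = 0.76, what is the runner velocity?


Formula: v = Cd * sqrt(2 * g * h)  (Torricelli with discharge coefficient)
2*g*h = 2 * 981 * 48.3 = 94764.6 cm^2/s^2
sqrt(94764.6) = 307.83859 cm/s
v = 0.76 * 307.83859 = 233.9573 cm/s


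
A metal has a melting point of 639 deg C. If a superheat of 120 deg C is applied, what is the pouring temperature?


Formula: T_pour = T_melt + Superheat
T_pour = 639 + 120 = 759 deg C


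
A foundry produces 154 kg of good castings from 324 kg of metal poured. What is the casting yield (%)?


Formula: Casting Yield = (W_good / W_total) * 100
Yield = (154 kg / 324 kg) * 100 = 47.5309%

Answer: 47.5309%


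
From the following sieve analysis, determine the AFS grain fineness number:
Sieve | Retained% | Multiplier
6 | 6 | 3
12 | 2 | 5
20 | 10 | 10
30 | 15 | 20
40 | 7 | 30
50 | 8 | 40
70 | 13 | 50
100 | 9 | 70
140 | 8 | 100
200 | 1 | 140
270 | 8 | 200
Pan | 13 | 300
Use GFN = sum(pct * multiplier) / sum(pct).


Formula: GFN = sum(pct * multiplier) / sum(pct)
sum(pct * multiplier) = 8678
sum(pct) = 100
GFN = 8678 / 100 = 86.78


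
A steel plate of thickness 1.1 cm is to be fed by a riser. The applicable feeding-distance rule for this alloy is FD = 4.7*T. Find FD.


Formula: FD = 4.7 * T  (riser feeding-distance rule)
FD = 4.7 * 1.1 cm = 5.1700 cm

Answer: 5.1700 cm


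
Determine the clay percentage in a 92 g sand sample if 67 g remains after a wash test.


Formula: Clay% = (W_total - W_washed) / W_total * 100
Clay mass = 92 - 67 = 25 g
Clay% = 25 / 92 * 100 = 27.1739%


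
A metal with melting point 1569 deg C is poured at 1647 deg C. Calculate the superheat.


Formula: Superheat = T_pour - T_melt
Superheat = 1647 - 1569 = 78 deg C

Final answer: 78 deg C


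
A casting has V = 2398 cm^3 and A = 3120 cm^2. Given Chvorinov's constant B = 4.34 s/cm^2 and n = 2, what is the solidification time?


Formula: t_s = B * (V/A)^n  (Chvorinov's rule, n=2)
Modulus M = V/A = 2398/3120 = 0.768590 cm
M^2 = 0.768590^2 = 0.590731 cm^2
t_s = 4.34 * 0.590731 = 2.5638 s

Answer: 2.5638 s


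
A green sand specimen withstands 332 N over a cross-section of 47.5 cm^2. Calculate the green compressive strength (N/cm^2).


Formula: Compressive Strength = Force / Area
Strength = 332 N / 47.5 cm^2 = 6.9895 N/cm^2

6.9895 N/cm^2


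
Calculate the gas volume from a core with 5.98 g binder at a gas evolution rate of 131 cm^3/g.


Formula: V_gas = W_binder * gas_evolution_rate
V = 5.98 g * 131 cm^3/g = 783.3800 cm^3

Final answer: 783.3800 cm^3


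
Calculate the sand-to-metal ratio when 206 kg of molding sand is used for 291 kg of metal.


Formula: Sand-to-Metal Ratio = W_sand / W_metal
Ratio = 206 kg / 291 kg = 0.7079

Final answer: 0.7079


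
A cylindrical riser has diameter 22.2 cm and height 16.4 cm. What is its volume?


Formula: V = pi * (D/2)^2 * H  (cylinder volume)
Radius = D/2 = 22.2/2 = 11.1 cm
V = pi * 11.1^2 * 16.4 = 6348.0403 cm^3

6348.0403 cm^3


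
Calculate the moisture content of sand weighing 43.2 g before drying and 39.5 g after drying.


Formula: MC = (W_wet - W_dry) / W_wet * 100
Water mass = 43.2 - 39.5 = 3.7 g
MC = 3.7 / 43.2 * 100 = 8.5648%

Answer: 8.5648%


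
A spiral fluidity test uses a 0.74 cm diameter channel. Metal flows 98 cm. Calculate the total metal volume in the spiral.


Formula: V = pi * (d/2)^2 * L  (cylinder volume)
Radius = 0.74/2 = 0.37 cm
V = pi * 0.37^2 * 98 = 42.1482 cm^3

42.1482 cm^3


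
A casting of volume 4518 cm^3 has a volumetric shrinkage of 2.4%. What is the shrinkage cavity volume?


Formula: V_shrink = V_casting * shrinkage_pct / 100
V_shrink = 4518 cm^3 * 2.4 / 100 = 108.4320 cm^3

108.4320 cm^3


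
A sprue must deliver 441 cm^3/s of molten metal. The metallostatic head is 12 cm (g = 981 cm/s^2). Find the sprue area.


Formula: v = sqrt(2*g*h), A = Q/v
Velocity: v = sqrt(2 * 981 * 12) = sqrt(23544) = 153.4405 cm/s
Sprue area: A = Q / v = 441 / 153.4405 = 2.8741 cm^2

Final answer: 2.8741 cm^2


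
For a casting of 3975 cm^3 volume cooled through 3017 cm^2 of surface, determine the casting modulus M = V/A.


Formula: Casting Modulus M = V / A
M = 3975 cm^3 / 3017 cm^2 = 1.3175 cm

1.3175 cm


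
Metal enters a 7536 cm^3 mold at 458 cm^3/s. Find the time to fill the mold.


Formula: t_fill = V_mold / Q_flow
t = 7536 cm^3 / 458 cm^3/s = 16.4541 s


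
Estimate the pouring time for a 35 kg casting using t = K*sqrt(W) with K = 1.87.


Formula: t = K * sqrt(W)
sqrt(W) = sqrt(35) = 5.91608
t = 1.87 * 5.91608 = 11.0631 s

Final answer: 11.0631 s


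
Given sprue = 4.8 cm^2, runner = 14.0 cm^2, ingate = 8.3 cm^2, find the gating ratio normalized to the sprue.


Sprue:Runner:Ingate = 1 : 14.0/4.8 : 8.3/4.8 = 1:2.92:1.73


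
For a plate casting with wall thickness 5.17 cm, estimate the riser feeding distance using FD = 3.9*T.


Formula: FD = 3.9 * T  (riser feeding-distance rule)
FD = 3.9 * 5.17 cm = 20.1630 cm

Final answer: 20.1630 cm


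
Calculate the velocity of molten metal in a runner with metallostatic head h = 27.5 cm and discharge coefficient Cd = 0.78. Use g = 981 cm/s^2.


Formula: v = Cd * sqrt(2 * g * h)  (Torricelli with discharge coefficient)
2*g*h = 2 * 981 * 27.5 = 53955.0 cm^2/s^2
sqrt(53955.0) = 232.28216 cm/s
v = 0.78 * 232.28216 = 181.1801 cm/s

Answer: 181.1801 cm/s


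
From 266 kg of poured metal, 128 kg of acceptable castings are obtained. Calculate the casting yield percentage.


Formula: Casting Yield = (W_good / W_total) * 100
Yield = (128 kg / 266 kg) * 100 = 48.1203%

48.1203%


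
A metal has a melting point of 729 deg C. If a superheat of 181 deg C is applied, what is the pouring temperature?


Formula: T_pour = T_melt + Superheat
T_pour = 729 + 181 = 910 deg C


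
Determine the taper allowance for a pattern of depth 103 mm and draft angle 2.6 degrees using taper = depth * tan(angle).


Formula: taper = depth * tan(draft_angle)
tan(2.6 deg) = 0.0454097
taper = 103 mm * 0.0454097 = 4.6772 mm

Answer: 4.6772 mm


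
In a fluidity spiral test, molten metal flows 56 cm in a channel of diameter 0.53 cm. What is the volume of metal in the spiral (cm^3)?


Formula: V = pi * (d/2)^2 * L  (cylinder volume)
Radius = 0.53/2 = 0.265 cm
V = pi * 0.265^2 * 56 = 12.3546 cm^3

Answer: 12.3546 cm^3


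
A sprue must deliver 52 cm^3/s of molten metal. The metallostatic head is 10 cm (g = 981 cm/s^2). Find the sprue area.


Formula: v = sqrt(2*g*h), A = Q/v
Velocity: v = sqrt(2 * 981 * 10) = sqrt(19620) = 140.0714 cm/s
Sprue area: A = Q / v = 52 / 140.0714 = 0.3712 cm^2

0.3712 cm^2


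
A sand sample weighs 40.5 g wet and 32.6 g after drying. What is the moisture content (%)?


Formula: MC = (W_wet - W_dry) / W_wet * 100
Water mass = 40.5 - 32.6 = 7.9 g
MC = 7.9 / 40.5 * 100 = 19.5062%

Answer: 19.5062%


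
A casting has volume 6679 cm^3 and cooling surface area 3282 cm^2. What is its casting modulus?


Formula: Casting Modulus M = V / A
M = 6679 cm^3 / 3282 cm^2 = 2.0350 cm


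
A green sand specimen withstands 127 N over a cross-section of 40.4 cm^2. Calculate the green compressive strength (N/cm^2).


Formula: Compressive Strength = Force / Area
Strength = 127 N / 40.4 cm^2 = 3.1436 N/cm^2

Answer: 3.1436 N/cm^2


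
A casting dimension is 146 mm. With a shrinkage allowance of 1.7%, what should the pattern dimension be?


Formula: L_pattern = L_casting * (1 + shrinkage_rate/100)
Shrinkage factor = 1 + 1.7/100 = 1.017
L_pattern = 146 mm * 1.017 = 148.4820 mm


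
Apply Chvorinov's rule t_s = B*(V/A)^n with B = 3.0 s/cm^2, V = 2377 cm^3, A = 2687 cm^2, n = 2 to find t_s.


Formula: t_s = B * (V/A)^n  (Chvorinov's rule, n=2)
Modulus M = V/A = 2377/2687 = 0.884630 cm
M^2 = 0.884630^2 = 0.782570 cm^2
t_s = 3.0 * 0.782570 = 2.3477 s


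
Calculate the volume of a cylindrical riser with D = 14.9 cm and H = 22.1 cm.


Formula: V = pi * (D/2)^2 * H  (cylinder volume)
Radius = D/2 = 14.9/2 = 7.45 cm
V = pi * 7.45^2 * 22.1 = 3853.4940 cm^3

Final answer: 3853.4940 cm^3


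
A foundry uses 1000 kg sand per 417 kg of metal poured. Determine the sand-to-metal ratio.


Formula: Sand-to-Metal Ratio = W_sand / W_metal
Ratio = 1000 kg / 417 kg = 2.3981

2.3981


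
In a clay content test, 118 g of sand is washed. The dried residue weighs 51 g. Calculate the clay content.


Formula: Clay% = (W_total - W_washed) / W_total * 100
Clay mass = 118 - 51 = 67 g
Clay% = 67 / 118 * 100 = 56.7797%

Answer: 56.7797%


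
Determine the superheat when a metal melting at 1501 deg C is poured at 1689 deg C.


Formula: Superheat = T_pour - T_melt
Superheat = 1689 - 1501 = 188 deg C

Final answer: 188 deg C


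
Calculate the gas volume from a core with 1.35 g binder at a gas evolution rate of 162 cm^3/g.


Formula: V_gas = W_binder * gas_evolution_rate
V = 1.35 g * 162 cm^3/g = 218.7000 cm^3

Answer: 218.7000 cm^3


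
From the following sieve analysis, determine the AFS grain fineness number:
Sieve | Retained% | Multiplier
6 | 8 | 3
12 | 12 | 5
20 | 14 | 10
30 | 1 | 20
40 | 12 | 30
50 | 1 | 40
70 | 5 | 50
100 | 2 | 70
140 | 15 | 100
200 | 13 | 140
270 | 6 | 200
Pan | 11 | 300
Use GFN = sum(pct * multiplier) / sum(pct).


Formula: GFN = sum(pct * multiplier) / sum(pct)
sum(pct * multiplier) = 8854
sum(pct) = 100
GFN = 8854 / 100 = 88.54

Final answer: 88.54


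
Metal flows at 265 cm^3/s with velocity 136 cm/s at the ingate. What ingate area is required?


Formula: A_ingate = Q / v  (continuity equation)
A = 265 cm^3/s / 136 cm/s = 1.9485 cm^2

1.9485 cm^2


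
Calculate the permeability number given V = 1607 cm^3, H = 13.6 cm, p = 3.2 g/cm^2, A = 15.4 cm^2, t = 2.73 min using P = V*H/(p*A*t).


Formula: Permeability Number P = (V * H) / (p * A * t)
Numerator: V * H = 1607 * 13.6 = 21855.2
Denominator: p * A * t = 3.2 * 15.4 * 2.73 = 134.5344
P = 21855.2 / 134.5344 = 162.4506


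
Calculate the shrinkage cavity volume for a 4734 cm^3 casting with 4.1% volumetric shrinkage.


Formula: V_shrink = V_casting * shrinkage_pct / 100
V_shrink = 4734 cm^3 * 4.1 / 100 = 194.0940 cm^3

194.0940 cm^3


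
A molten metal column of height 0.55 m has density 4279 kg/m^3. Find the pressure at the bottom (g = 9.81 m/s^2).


Formula: P = rho * g * h
rho * g = 4279 * 9.81 = 41976.99 N/m^3
P = 41976.99 * 0.55 = 23087.3445 Pa

Final answer: 23087.3445 Pa


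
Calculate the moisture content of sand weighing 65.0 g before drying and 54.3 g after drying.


Formula: MC = (W_wet - W_dry) / W_wet * 100
Water mass = 65.0 - 54.3 = 10.7 g
MC = 10.7 / 65.0 * 100 = 16.4615%

Answer: 16.4615%


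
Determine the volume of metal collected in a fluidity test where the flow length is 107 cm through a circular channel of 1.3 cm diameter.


Formula: V = pi * (d/2)^2 * L  (cylinder volume)
Radius = 1.3/2 = 0.65 cm
V = pi * 0.65^2 * 107 = 142.0235 cm^3

Answer: 142.0235 cm^3


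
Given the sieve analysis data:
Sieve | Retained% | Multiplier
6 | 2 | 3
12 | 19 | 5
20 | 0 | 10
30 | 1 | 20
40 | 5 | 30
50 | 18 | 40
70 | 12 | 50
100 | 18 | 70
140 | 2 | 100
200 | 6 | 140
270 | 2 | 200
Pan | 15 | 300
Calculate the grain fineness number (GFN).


Formula: GFN = sum(pct * multiplier) / sum(pct)
sum(pct * multiplier) = 8791
sum(pct) = 100
GFN = 8791 / 100 = 87.91

Final answer: 87.91


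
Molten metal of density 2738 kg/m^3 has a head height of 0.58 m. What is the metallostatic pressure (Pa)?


Formula: P = rho * g * h
rho * g = 2738 * 9.81 = 26859.78 N/m^3
P = 26859.78 * 0.58 = 15578.6724 Pa

Answer: 15578.6724 Pa


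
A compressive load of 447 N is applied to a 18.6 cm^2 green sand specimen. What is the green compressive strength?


Formula: Compressive Strength = Force / Area
Strength = 447 N / 18.6 cm^2 = 24.0323 N/cm^2

Answer: 24.0323 N/cm^2


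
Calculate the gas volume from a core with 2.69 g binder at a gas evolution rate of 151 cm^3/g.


Formula: V_gas = W_binder * gas_evolution_rate
V = 2.69 g * 151 cm^3/g = 406.1900 cm^3

Answer: 406.1900 cm^3


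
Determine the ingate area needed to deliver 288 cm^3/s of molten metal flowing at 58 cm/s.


Formula: A_ingate = Q / v  (continuity equation)
A = 288 cm^3/s / 58 cm/s = 4.9655 cm^2

Final answer: 4.9655 cm^2


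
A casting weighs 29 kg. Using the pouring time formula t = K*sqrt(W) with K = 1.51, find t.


Formula: t = K * sqrt(W)
sqrt(W) = sqrt(29) = 5.38516
t = 1.51 * 5.38516 = 8.1316 s

Final answer: 8.1316 s


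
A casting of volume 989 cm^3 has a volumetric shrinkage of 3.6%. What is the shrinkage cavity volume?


Formula: V_shrink = V_casting * shrinkage_pct / 100
V_shrink = 989 cm^3 * 3.6 / 100 = 35.6040 cm^3

Answer: 35.6040 cm^3


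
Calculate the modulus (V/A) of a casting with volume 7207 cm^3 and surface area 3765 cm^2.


Formula: Casting Modulus M = V / A
M = 7207 cm^3 / 3765 cm^2 = 1.9142 cm


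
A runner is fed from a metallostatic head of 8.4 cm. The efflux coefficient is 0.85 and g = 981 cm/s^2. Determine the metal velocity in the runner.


Formula: v = Cd * sqrt(2 * g * h)  (Torricelli with discharge coefficient)
2*g*h = 2 * 981 * 8.4 = 16480.8 cm^2/s^2
sqrt(16480.8) = 128.37757 cm/s
v = 0.85 * 128.37757 = 109.1209 cm/s


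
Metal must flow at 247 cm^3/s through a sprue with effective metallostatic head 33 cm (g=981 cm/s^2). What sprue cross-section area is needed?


Formula: v = sqrt(2*g*h), A = Q/v
Velocity: v = sqrt(2 * 981 * 33) = sqrt(64746) = 254.4524 cm/s
Sprue area: A = Q / v = 247 / 254.4524 = 0.9707 cm^2

Final answer: 0.9707 cm^2


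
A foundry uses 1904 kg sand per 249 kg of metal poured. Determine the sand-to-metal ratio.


Formula: Sand-to-Metal Ratio = W_sand / W_metal
Ratio = 1904 kg / 249 kg = 7.6466


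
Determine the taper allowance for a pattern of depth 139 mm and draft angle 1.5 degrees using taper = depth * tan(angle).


Formula: taper = depth * tan(draft_angle)
tan(1.5 deg) = 0.0261859
taper = 139 mm * 0.0261859 = 3.6398 mm


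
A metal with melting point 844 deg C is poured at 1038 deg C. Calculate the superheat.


Formula: Superheat = T_pour - T_melt
Superheat = 1038 - 844 = 194 deg C

Final answer: 194 deg C


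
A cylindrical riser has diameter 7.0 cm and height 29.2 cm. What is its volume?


Formula: V = pi * (D/2)^2 * H  (cylinder volume)
Radius = D/2 = 7.0/2 = 3.5 cm
V = pi * 3.5^2 * 29.2 = 1123.7477 cm^3

Answer: 1123.7477 cm^3


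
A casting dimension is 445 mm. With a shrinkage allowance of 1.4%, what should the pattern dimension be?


Formula: L_pattern = L_casting * (1 + shrinkage_rate/100)
Shrinkage factor = 1 + 1.4/100 = 1.014
L_pattern = 445 mm * 1.014 = 451.2300 mm


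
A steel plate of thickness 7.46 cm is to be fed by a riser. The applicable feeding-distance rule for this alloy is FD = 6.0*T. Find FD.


Formula: FD = 6.0 * T  (riser feeding-distance rule)
FD = 6.0 * 7.46 cm = 44.7600 cm

Final answer: 44.7600 cm


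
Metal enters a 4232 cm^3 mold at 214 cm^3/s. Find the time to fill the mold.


Formula: t_fill = V_mold / Q_flow
t = 4232 cm^3 / 214 cm^3/s = 19.7757 s


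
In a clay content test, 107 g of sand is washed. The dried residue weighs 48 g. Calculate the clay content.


Formula: Clay% = (W_total - W_washed) / W_total * 100
Clay mass = 107 - 48 = 59 g
Clay% = 59 / 107 * 100 = 55.1402%


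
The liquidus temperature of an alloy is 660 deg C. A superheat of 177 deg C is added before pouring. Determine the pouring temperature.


Formula: T_pour = T_melt + Superheat
T_pour = 660 + 177 = 837 deg C

Final answer: 837 deg C


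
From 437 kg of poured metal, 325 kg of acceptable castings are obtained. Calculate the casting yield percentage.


Formula: Casting Yield = (W_good / W_total) * 100
Yield = (325 kg / 437 kg) * 100 = 74.3707%

Final answer: 74.3707%


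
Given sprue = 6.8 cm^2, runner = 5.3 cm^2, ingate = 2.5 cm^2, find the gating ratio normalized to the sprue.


Sprue:Runner:Ingate = 1 : 5.3/6.8 : 2.5/6.8 = 1:0.78:0.37

1:0.78:0.37


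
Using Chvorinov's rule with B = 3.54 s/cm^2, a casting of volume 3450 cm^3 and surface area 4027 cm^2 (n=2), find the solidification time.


Formula: t_s = B * (V/A)^n  (Chvorinov's rule, n=2)
Modulus M = V/A = 3450/4027 = 0.856717 cm
M^2 = 0.856717^2 = 0.733964 cm^2
t_s = 3.54 * 0.733964 = 2.5982 s


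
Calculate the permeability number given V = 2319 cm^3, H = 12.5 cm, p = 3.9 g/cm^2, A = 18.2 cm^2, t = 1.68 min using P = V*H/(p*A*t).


Formula: Permeability Number P = (V * H) / (p * A * t)
Numerator: V * H = 2319 * 12.5 = 28987.5
Denominator: p * A * t = 3.9 * 18.2 * 1.68 = 119.2464
P = 28987.5 / 119.2464 = 243.0891

Answer: 243.0891


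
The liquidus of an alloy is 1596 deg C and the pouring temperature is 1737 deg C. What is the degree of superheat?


Formula: Superheat = T_pour - T_melt
Superheat = 1737 - 1596 = 141 deg C

141 deg C


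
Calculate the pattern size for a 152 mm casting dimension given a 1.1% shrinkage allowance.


Formula: L_pattern = L_casting * (1 + shrinkage_rate/100)
Shrinkage factor = 1 + 1.1/100 = 1.011
L_pattern = 152 mm * 1.011 = 153.6720 mm

153.6720 mm


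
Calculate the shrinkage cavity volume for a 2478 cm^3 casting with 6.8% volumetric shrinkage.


Formula: V_shrink = V_casting * shrinkage_pct / 100
V_shrink = 2478 cm^3 * 6.8 / 100 = 168.5040 cm^3

168.5040 cm^3


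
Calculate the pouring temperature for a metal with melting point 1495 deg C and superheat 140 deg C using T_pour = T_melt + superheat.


Formula: T_pour = T_melt + Superheat
T_pour = 1495 + 140 = 1635 deg C

Answer: 1635 deg C


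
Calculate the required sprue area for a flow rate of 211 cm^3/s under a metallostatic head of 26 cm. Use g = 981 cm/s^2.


Formula: v = sqrt(2*g*h), A = Q/v
Velocity: v = sqrt(2 * 981 * 26) = sqrt(51012) = 225.8584 cm/s
Sprue area: A = Q / v = 211 / 225.8584 = 0.9342 cm^2


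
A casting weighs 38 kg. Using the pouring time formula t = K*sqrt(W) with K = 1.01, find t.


Formula: t = K * sqrt(W)
sqrt(W) = sqrt(38) = 6.16441
t = 1.01 * 6.16441 = 6.2261 s

6.2261 s


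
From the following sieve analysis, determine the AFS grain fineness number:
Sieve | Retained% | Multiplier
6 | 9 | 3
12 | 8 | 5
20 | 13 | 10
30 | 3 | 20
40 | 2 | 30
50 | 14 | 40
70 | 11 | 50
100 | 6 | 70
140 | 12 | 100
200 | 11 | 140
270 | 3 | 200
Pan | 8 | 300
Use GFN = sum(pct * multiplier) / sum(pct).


Formula: GFN = sum(pct * multiplier) / sum(pct)
sum(pct * multiplier) = 7587
sum(pct) = 100
GFN = 7587 / 100 = 75.87

Answer: 75.87


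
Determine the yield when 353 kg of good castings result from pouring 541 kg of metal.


Formula: Casting Yield = (W_good / W_total) * 100
Yield = (353 kg / 541 kg) * 100 = 65.2495%


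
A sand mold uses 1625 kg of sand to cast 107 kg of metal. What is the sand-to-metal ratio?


Formula: Sand-to-Metal Ratio = W_sand / W_metal
Ratio = 1625 kg / 107 kg = 15.1869

Final answer: 15.1869


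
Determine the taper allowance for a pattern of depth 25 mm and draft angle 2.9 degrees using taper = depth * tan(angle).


Formula: taper = depth * tan(draft_angle)
tan(2.9 deg) = 0.0506578
taper = 25 mm * 0.0506578 = 1.2664 mm

1.2664 mm


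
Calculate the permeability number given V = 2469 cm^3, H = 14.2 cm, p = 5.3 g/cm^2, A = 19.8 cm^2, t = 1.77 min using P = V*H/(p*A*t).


Formula: Permeability Number P = (V * H) / (p * A * t)
Numerator: V * H = 2469 * 14.2 = 35059.8
Denominator: p * A * t = 5.3 * 19.8 * 1.77 = 185.7438
P = 35059.8 / 185.7438 = 188.7535

Final answer: 188.7535


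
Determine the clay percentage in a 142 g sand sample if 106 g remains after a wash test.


Formula: Clay% = (W_total - W_washed) / W_total * 100
Clay mass = 142 - 106 = 36 g
Clay% = 36 / 142 * 100 = 25.3521%

Answer: 25.3521%


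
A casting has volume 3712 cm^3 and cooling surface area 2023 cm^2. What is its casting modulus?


Formula: Casting Modulus M = V / A
M = 3712 cm^3 / 2023 cm^2 = 1.8349 cm

Answer: 1.8349 cm


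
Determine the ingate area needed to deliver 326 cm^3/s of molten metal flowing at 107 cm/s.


Formula: A_ingate = Q / v  (continuity equation)
A = 326 cm^3/s / 107 cm/s = 3.0467 cm^2
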